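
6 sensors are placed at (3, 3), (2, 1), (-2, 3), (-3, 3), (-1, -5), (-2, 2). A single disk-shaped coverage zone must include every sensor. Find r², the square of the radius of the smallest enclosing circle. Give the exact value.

By Welzl's lemma the MEC is supported by two points (diametrically opposite) or three points (on a circumcircle).
The minimum enclosing circle is determined by three boundary points: (3, 3), (-3, 3), (-1, -5).
Their circumcentre is (0, -0.5) with r² = 21.25.
The farthest remaining point (-2, 3) is at distance² 16.25 ≤ 21.25.

21.25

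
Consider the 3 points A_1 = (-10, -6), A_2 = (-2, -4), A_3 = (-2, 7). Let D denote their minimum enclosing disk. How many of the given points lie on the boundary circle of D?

Side lengths²: A_1A_2² = 68, A_1A_3² = 233, A_2A_3² = 121.
Since A_1A_3² = 233 ≥ 121 + 68 = 189, the angle opposite A_1A_3 is not acute, so the smallest enclosing circle has A_1A_3 as diameter.
Centre = midpoint of A_1A_3 = (-6, 0.5), r² = 233/4 = 58.25.
The points at distance exactly r from the centre are A_1, A_3 — 2 points.

2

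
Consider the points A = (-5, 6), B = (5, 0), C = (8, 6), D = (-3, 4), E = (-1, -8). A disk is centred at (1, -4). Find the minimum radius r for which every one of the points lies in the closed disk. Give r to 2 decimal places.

The required radius is the distance from (1, -4) to the farthest point.
Squared distances: 136, 32, 149, 80, 20.
Maximum is 149, attained at C.
r = √149 ≈ 12.21.

12.21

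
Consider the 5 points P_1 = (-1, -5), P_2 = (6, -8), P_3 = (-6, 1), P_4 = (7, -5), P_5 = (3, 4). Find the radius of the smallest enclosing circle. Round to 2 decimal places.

By Welzl's lemma the MEC is supported by two points (diametrically opposite) or three points (on a circumcircle).
The minimum enclosing circle is determined by three boundary points: P_2, P_3, P_5.
Their circumcentre is (9/26, -79/26) with r² = 19125/338.
The farthest remaining point P_4 is at distance² 16265/338 ≤ 19125/338.
r = √(19125/338) ≈ 7.52.

7.52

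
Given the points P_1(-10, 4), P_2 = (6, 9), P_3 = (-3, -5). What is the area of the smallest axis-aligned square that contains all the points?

256

The bounding box has width 16 and height 14.
An axis-aligned square enclosing the set must have side ≥ max(width, height).
So the minimum side is max(16, 14) = 16.
Area = 16² = 256.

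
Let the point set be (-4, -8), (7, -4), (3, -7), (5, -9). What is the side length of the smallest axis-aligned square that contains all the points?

11

The bounding box has width 11 and height 5.
An axis-aligned square enclosing the set must have side ≥ max(width, height).
So the minimum side is max(11, 5) = 11.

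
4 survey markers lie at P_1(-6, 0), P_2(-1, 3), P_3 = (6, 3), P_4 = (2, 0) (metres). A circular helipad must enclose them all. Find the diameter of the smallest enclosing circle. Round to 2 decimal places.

The farthest pair is P_1–P_3 with squared distance 153. The circle on this segment as diameter has centre (0, 1.5) and r² = 153/4 = 38.25.
Check P_2: distance² to centre = 3.25 ≤ 38.25, so it lies inside.
All remaining points lie in this disk, and no smaller disk contains both endpoints, so this is the minimum enclosing circle.
Diameter = 2r = 2√(38.25) ≈ 12.37.

12.37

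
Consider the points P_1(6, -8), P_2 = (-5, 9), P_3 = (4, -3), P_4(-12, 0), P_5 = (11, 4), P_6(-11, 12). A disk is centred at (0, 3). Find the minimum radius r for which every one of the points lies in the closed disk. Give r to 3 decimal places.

The required radius is the distance from (0, 3) to the farthest point.
Squared distances: 157, 61, 52, 153, 122, 202.
Maximum is 202, attained at P_6.
r = √202 ≈ 14.213.

14.213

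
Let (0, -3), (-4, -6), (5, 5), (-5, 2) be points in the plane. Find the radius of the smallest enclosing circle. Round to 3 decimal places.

7.106

A smallest enclosing disk is always determined by at most three of the input points on its boundary.
The farthest pair is (-4, -6)–(5, 5) with squared distance 202. The circle on this segment as diameter has centre (0.5, -0.5) and r² = 202/4 = 50.5.
Check (0, -3): distance² to centre = 6.5 ≤ 50.5, so it lies inside.
All remaining points lie in this disk, and no smaller disk contains both endpoints, so this is the minimum enclosing circle.
r = √(50.5) ≈ 7.106.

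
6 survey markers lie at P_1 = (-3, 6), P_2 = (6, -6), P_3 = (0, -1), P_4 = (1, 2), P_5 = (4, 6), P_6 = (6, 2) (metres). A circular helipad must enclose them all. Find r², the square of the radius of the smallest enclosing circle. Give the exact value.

The minimum enclosing circle of a finite set is fixed by two of the points (as a diameter) or three (as a circumcircle).
The farthest pair is P_1–P_2 with squared distance 225. The circle on this segment as diameter has centre (1.5, 0) and r² = 225/4 = 56.25.
Check P_3: distance² to centre = 3.25 ≤ 56.25, so it lies inside.
All remaining points lie in this disk, and no smaller disk contains both endpoints, so this is the minimum enclosing circle.

56.25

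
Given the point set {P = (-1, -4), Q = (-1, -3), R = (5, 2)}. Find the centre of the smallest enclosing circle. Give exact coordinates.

Side lengths²: PQ² = 1, PR² = 72, QR² = 61.
Since PR² = 72 ≥ 61 + 1 = 62, the angle opposite PR is not acute, so the smallest enclosing circle has PR as diameter.
Centre = midpoint of PR = (2, -1), r² = 72/4 = 18.
Centre = (2, -1).

(2, -1)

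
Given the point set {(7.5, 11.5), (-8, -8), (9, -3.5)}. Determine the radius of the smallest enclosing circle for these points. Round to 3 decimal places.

Call the three points A, B, C in the order given.
Side lengths²: AB² = 620.5, AC² = 227.25, BC² = 309.25.
Since AB² = 620.5 ≥ 309.25 + 227.25 = 536.5, the angle opposite AB is not acute, so the smallest enclosing circle has AB as diameter.
Centre = midpoint of AB = (-0.25, 1.75), r² = 620.5/4 = 155.125.
r = √(155.125) ≈ 12.455.

12.455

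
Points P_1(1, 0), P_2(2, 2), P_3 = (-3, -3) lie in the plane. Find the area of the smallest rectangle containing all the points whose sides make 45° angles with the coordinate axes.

In coordinates u = x + y, v = x − y the rectangle is axis-aligned; the map (x,y)→(u,v) scales areas by 2.
u-values: 1, 4, -6; range = 4 − (-6) = 10.
v-values: 1, 0, 0; range = 1 − 0 = 1.
Area = (10 × 1) / 2 = 5.

5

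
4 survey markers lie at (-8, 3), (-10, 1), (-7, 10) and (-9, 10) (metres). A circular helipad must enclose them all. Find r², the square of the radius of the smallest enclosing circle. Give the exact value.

22.5

The farthest pair is (-10, 1)–(-7, 10) with squared distance 90. The circle on this segment as diameter has centre (-8.5, 5.5) and r² = 90/4 = 22.5.
Check (-8, 3): distance² to centre = 6.5 ≤ 22.5, so it lies inside.
All remaining points lie in this disk, and no smaller disk contains both endpoints, so this is the minimum enclosing circle.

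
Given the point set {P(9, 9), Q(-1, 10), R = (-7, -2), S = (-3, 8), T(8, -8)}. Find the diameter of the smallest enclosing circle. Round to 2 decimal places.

The minimum enclosing circle of a finite set is fixed by two of the points (as a diameter) or three (as a circumcircle).
The minimum enclosing circle is determined by three boundary points: P, R, T.
Their circumcentre is (17/6, 5/6) with r² = 1885/18.
The farthest remaining point Q is at distance² 1777/18 ≤ 1885/18.
Diameter = 2r = 2√(1885/18) ≈ 20.47.

20.47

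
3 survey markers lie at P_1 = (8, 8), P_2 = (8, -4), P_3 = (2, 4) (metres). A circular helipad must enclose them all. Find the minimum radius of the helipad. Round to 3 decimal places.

Side lengths²: P_1P_2² = 144, P_1P_3² = 52, P_2P_3² = 100.
Since P_1P_2² = 144 < 100 + 52 = 152, the triangle is acute, so the smallest enclosing circle is the circumcircle.
Circumcentre = (23/3, 2), r² = 325/9.
r = √(325/9) ≈ 6.009.

6.009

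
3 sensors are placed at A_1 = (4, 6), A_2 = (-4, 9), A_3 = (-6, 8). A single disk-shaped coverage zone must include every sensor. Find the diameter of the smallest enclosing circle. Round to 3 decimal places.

10.198

Side lengths²: A_1A_2² = 73, A_1A_3² = 104, A_2A_3² = 5.
Since A_1A_3² = 104 ≥ 73 + 5 = 78, the angle opposite A_1A_3 is not acute, so the smallest enclosing circle has A_1A_3 as diameter.
Centre = midpoint of A_1A_3 = (-1, 7), r² = 104/4 = 26.
Diameter = 2r = 2√26 ≈ 10.198.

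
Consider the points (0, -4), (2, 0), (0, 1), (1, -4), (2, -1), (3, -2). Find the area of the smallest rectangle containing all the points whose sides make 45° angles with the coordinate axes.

18

In coordinates u = x + y, v = x − y the rectangle is axis-aligned; the map (x,y)→(u,v) scales areas by 2.
u-values: -4, 2, 1, -3, 1, 1; range = 2 − (-4) = 6.
v-values: 4, 2, -1, 5, 3, 5; range = 5 − (-1) = 6.
Area = (6 × 6) / 2 = 18.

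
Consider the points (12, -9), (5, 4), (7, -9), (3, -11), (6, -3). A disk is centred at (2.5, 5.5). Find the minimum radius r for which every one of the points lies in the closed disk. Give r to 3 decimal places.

The required radius is the distance from (2.5, 5.5) to the farthest point.
Squared distances: 300.5, 8.5, 230.5, 272.5, 84.5.
Maximum is 300.5, attained at (12, -9).
r = √(300.5) ≈ 17.335.

17.335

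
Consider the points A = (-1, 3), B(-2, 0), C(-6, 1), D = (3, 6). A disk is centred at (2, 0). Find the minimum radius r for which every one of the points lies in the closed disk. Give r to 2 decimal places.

The required radius is the distance from (2, 0) to the farthest point.
Squared distances: 18, 16, 65, 37.
Maximum is 65, attained at C.
r = √65 ≈ 8.06.

8.06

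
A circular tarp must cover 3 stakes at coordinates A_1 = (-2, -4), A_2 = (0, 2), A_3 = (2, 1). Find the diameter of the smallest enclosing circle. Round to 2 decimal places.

Side lengths²: A_1A_2² = 40, A_1A_3² = 41, A_2A_3² = 5.
Since A_1A_3² = 41 < 40 + 5 = 45, the triangle is acute, so the smallest enclosing circle is the circumcircle.
Circumcentre = (-5/14, -17/14), r² = 1025/98.
Diameter = 2r = 2√(1025/98) ≈ 6.47.

6.47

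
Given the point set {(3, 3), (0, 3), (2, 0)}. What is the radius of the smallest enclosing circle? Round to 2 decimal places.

Call the three points A, B, C in the order given.
Side lengths²: AB² = 9, AC² = 10, BC² = 13.
Since BC² = 13 < 10 + 9 = 19, the triangle is acute, so the smallest enclosing circle is the circumcircle.
Circumcentre = (1.5, 11/6), r² = 65/18.
r = √(65/18) ≈ 1.90.

1.90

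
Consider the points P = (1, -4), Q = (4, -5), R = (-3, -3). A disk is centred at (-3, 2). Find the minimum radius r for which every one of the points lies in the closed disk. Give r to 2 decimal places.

9.90

The required radius is the distance from (-3, 2) to the farthest point.
Squared distances: 52, 98, 25.
Maximum is 98, attained at Q.
r = √98 ≈ 9.90.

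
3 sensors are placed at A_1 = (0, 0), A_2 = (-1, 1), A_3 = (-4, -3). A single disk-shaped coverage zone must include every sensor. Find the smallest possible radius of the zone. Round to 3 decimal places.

2.525

Side lengths²: A_1A_2² = 2, A_1A_3² = 25, A_2A_3² = 25.
Since A_2A_3² = 25 < 25 + 2 = 27, the triangle is acute, so the smallest enclosing circle is the circumcircle.
Circumcentre = (-31/14, -17/14), r² = 625/98.
r = √(625/98) ≈ 2.525.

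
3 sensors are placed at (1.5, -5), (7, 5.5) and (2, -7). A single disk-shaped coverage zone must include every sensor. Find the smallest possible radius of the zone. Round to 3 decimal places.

6.731

Call the three points A, B, C in the order given.
Side lengths²: AB² = 140.5, AC² = 4.25, BC² = 181.25.
Since BC² = 181.25 ≥ 140.5 + 4.25 = 144.75, the angle opposite BC is not acute, so the smallest enclosing circle has BC as diameter.
Centre = midpoint of BC = (4.5, -0.75), r² = 181.25/4 = 45.3125.
r = √(45.3125) ≈ 6.731.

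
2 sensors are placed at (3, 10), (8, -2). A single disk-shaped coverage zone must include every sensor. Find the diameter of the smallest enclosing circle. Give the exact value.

13

The smallest circle enclosing two points has them as diameter endpoints.
Centre = midpoint = (5.5, 4); r² = |(3, 10)−(8, -2)|²/4 = 169/4 = 42.25.
Diameter = 2r = 2√(42.25) = 13.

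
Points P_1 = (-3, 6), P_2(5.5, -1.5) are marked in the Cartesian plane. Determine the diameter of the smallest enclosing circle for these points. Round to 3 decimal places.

The smallest circle enclosing two points has them as diameter endpoints.
Centre = midpoint = (1.25, 2.25); r² = |P_1P_2|²/4 = 128.5/4 = 32.125.
Diameter = 2r = 2√(32.125) ≈ 11.336.

11.336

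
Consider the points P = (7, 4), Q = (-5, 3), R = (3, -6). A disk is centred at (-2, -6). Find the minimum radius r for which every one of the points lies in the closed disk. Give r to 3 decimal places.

The required radius is the distance from (-2, -6) to the farthest point.
Squared distances: 181, 90, 25.
Maximum is 181, attained at P.
r = √181 ≈ 13.454.

13.454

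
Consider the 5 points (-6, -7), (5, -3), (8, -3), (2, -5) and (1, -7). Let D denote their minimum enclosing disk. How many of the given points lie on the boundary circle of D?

A smallest enclosing disk is always determined by at most three of the input points on its boundary.
The farthest pair is (-6, -7)–(8, -3) with squared distance 212. The circle on this segment as diameter has centre (1, -5) and r² = 212/4 = 53.
Check (5, -3): distance² to centre = 20 ≤ 53, so it lies inside.
All remaining points lie in this disk, and no smaller disk contains both endpoints, so this is the minimum enclosing circle.
The points at distance exactly r from the centre are (-6, -7), (8, -3) — 2 points.

2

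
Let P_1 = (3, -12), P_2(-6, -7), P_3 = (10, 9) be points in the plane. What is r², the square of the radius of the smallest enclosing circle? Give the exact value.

132.5

Side lengths²: P_1P_2² = 106, P_1P_3² = 490, P_2P_3² = 512.
Since P_2P_3² = 512 < 490 + 106 = 596, the triangle is acute, so the smallest enclosing circle is the circumcircle.
Circumcentre = (3.5, -0.5), r² = 132.5.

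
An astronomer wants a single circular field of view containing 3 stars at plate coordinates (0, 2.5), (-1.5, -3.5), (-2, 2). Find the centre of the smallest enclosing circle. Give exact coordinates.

(-0.75, -0.5)

Call the three points A, B, C in the order given.
Side lengths²: AB² = 38.25, AC² = 4.25, BC² = 30.5.
Since AB² = 38.25 ≥ 30.5 + 4.25 = 34.75, the angle opposite AB is not acute, so the smallest enclosing circle has AB as diameter.
Centre = midpoint of AB = (-0.75, -0.5), r² = 38.25/4 = 9.5625.
Centre = (-0.75, -0.5).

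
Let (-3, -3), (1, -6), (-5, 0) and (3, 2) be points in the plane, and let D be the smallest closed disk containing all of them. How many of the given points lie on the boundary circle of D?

3

By Welzl's lemma the MEC is supported by two points (diametrically opposite) or three points (on a circumcircle).
The minimum enclosing circle is determined by three boundary points: (1, -6), (-5, 0), (3, 2).
Their circumcentre is (-0.4, -1.4) with r² = 23.12.
The farthest remaining point (-3, -3) is at distance² 9.32 ≤ 23.12.
The points at distance exactly r from the centre are (1, -6), (-5, 0), (3, 2) — 3 points.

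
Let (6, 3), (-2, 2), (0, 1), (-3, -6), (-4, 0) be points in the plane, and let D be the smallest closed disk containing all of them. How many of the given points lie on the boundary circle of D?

2

The farthest pair is (6, 3)–(-3, -6) with squared distance 162. The circle on this segment as diameter has centre (1.5, -1.5) and r² = 162/4 = 40.5.
Check (-2, 2): distance² to centre = 24.5 ≤ 40.5, so it lies inside.
All remaining points lie in this disk, and no smaller disk contains both endpoints, so this is the minimum enclosing circle.
The points at distance exactly r from the centre are (6, 3), (-3, -6) — 2 points.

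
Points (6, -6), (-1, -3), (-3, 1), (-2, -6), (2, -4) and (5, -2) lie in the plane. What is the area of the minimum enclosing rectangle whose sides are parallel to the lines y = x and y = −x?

88

In coordinates u = x + y, v = x − y the rectangle is axis-aligned; the map (x,y)→(u,v) scales areas by 2.
u-values: 0, -4, -2, -8, -2, 3; range = 3 − (-8) = 11.
v-values: 12, 2, -4, 4, 6, 7; range = 12 − (-4) = 16.
Area = (11 × 16) / 2 = 88.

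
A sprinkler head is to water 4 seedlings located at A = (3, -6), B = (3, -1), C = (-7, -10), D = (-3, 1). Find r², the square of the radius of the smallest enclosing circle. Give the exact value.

45.25

A smallest enclosing disk is always determined by at most three of the input points on its boundary.
The farthest pair is B–C with squared distance 181. The circle on this segment as diameter has centre (-2, -5.5) and r² = 181/4 = 45.25.
Check A: distance² to centre = 25.25 ≤ 45.25, so it lies inside.
All remaining points lie in this disk, and no smaller disk contains both endpoints, so this is the minimum enclosing circle.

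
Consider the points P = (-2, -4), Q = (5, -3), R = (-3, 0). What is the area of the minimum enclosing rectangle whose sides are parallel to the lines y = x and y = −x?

In coordinates u = x + y, v = x − y the rectangle is axis-aligned; the map (x,y)→(u,v) scales areas by 2.
u-values: -6, 2, -3; range = 2 − (-6) = 8.
v-values: 2, 8, -3; range = 8 − (-3) = 11.
Area = (8 × 11) / 2 = 44.

44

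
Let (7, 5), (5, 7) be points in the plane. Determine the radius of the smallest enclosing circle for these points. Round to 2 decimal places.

1.41

The smallest circle enclosing two points has them as diameter endpoints.
Centre = midpoint = (6, 6); r² = |(7, 5)−(5, 7)|²/4 = 8/4 = 2.
r = √2 ≈ 1.41.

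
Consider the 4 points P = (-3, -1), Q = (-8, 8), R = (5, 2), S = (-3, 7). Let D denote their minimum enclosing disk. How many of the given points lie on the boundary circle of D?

The minimum enclosing circle of a finite set is fixed by two of the points (as a diameter) or three (as a circumcircle).
The farthest pair is Q–R with squared distance 205. The circle on this segment as diameter has centre (-1.5, 5) and r² = 205/4 = 51.25.
Check P: distance² to centre = 38.25 ≤ 51.25, so it lies inside.
All remaining points lie in this disk, and no smaller disk contains both endpoints, so this is the minimum enclosing circle.
The points at distance exactly r from the centre are Q, R — 2 points.

2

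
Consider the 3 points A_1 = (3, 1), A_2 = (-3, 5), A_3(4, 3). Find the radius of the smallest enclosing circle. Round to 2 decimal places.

3.67

Side lengths²: A_1A_2² = 52, A_1A_3² = 5, A_2A_3² = 53.
Since A_2A_3² = 53 < 52 + 5 = 57, the triangle is acute, so the smallest enclosing circle is the circumcircle.
Circumcentre = (0.375, 3.5625), r² = 13.45703125.
r = √(13.45703125) ≈ 3.67.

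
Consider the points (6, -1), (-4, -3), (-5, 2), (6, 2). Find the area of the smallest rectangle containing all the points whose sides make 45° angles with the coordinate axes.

In coordinates u = x + y, v = x − y the rectangle is axis-aligned; the map (x,y)→(u,v) scales areas by 2.
u-values: 5, -7, -3, 8; range = 8 − (-7) = 15.
v-values: 7, -1, -7, 4; range = 7 − (-7) = 14.
Area = (15 × 14) / 2 = 105.

105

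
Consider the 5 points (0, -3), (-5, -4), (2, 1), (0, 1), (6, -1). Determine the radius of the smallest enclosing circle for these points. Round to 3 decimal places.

A smallest enclosing disk is always determined by at most three of the input points on its boundary.
The farthest pair is (-5, -4)–(6, -1) with squared distance 130. The circle on this segment as diameter has centre (0.5, -2.5) and r² = 130/4 = 32.5.
Check (0, -3): distance² to centre = 0.5 ≤ 32.5, so it lies inside.
All remaining points lie in this disk, and no smaller disk contains both endpoints, so this is the minimum enclosing circle.
r = √(32.5) ≈ 5.701.

5.701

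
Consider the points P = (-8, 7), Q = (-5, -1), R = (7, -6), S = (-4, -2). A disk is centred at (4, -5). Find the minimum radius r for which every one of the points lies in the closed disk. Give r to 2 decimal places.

16.97

The required radius is the distance from (4, -5) to the farthest point.
Squared distances: 288, 97, 10, 73.
Maximum is 288, attained at P.
r = √288 ≈ 16.97.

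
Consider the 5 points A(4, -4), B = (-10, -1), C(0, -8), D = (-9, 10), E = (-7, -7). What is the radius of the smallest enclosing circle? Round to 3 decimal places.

10.062

The farthest pair is C–D with squared distance 405. The circle on this segment as diameter has centre (-4.5, 1) and r² = 405/4 = 101.25.
Check A: distance² to centre = 97.25 ≤ 101.25, so it lies inside.
All remaining points lie in this disk, and no smaller disk contains both endpoints, so this is the minimum enclosing circle.
r = √(101.25) ≈ 10.062.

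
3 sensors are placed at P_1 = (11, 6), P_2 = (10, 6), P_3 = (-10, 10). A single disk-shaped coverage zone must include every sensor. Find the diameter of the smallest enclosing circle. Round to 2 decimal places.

Side lengths²: P_1P_2² = 1, P_1P_3² = 457, P_2P_3² = 416.
Since P_1P_3² = 457 ≥ 416 + 1 = 417, the angle opposite P_1P_3 is not acute, so the smallest enclosing circle has P_1P_3 as diameter.
Centre = midpoint of P_1P_3 = (0.5, 8), r² = 457/4 = 114.25.
Diameter = 2r = 2√(114.25) ≈ 21.38.

21.38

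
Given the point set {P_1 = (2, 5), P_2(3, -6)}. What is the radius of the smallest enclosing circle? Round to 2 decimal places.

The smallest circle enclosing two points has them as diameter endpoints.
Centre = midpoint = (2.5, -0.5); r² = |P_1P_2|²/4 = 122/4 = 30.5.
r = √(30.5) ≈ 5.52.

5.52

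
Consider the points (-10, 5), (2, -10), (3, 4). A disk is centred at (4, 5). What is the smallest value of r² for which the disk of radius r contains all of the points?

The required radius is the distance from (4, 5) to the farthest point.
Squared distances: 196, 229, 2.
Maximum is 229, attained at (2, -10).

229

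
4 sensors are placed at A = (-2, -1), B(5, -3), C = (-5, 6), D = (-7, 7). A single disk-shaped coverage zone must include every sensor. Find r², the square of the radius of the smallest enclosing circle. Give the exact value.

61

By Welzl's lemma the MEC is supported by two points (diametrically opposite) or three points (on a circumcircle).
The farthest pair is B–D with squared distance 244. The circle on this segment as diameter has centre (-1, 2) and r² = 244/4 = 61.
Check A: distance² to centre = 10 ≤ 61, so it lies inside.
All remaining points lie in this disk, and no smaller disk contains both endpoints, so this is the minimum enclosing circle.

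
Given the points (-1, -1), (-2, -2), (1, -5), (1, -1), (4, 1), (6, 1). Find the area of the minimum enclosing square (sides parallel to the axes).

The bounding box has width 8 and height 6.
An axis-aligned square enclosing the set must have side ≥ max(width, height).
So the minimum side is max(8, 6) = 8.
Area = 8² = 64.

64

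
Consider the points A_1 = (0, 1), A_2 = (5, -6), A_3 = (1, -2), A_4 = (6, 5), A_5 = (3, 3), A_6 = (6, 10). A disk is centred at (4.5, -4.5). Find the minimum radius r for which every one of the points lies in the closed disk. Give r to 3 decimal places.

The required radius is the distance from (4.5, -4.5) to the farthest point.
Squared distances: 50.5, 2.5, 18.5, 92.5, 58.5, 212.5.
Maximum is 212.5, attained at A_6.
r = √(212.5) ≈ 14.577.

14.577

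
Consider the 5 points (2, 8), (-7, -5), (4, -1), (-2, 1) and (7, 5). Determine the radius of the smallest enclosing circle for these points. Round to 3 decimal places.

The farthest pair is (-7, -5)–(7, 5) with squared distance 296. The circle on this segment as diameter has centre (0, 0) and r² = 296/4 = 74.
Check (2, 8): distance² to centre = 68 ≤ 74, so it lies inside.
All remaining points lie in this disk, and no smaller disk contains both endpoints, so this is the minimum enclosing circle.
r = √74 ≈ 8.602.

8.602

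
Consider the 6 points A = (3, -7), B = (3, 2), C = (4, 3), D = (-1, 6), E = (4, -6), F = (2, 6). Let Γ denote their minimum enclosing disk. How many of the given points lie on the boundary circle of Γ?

2

A smallest enclosing disk is always determined by at most three of the input points on its boundary.
The farthest pair is A–D with squared distance 185. The circle on this segment as diameter has centre (1, -0.5) and r² = 185/4 = 46.25.
Check B: distance² to centre = 10.25 ≤ 46.25, so it lies inside.
All remaining points lie in this disk, and no smaller disk contains both endpoints, so this is the minimum enclosing circle.
The points at distance exactly r from the centre are A, D — 2 points.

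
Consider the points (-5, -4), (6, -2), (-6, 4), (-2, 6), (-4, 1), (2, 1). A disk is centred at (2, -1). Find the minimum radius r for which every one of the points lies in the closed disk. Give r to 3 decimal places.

The required radius is the distance from (2, -1) to the farthest point.
Squared distances: 58, 17, 89, 65, 40, 4.
Maximum is 89, attained at (-6, 4).
r = √89 ≈ 9.434.

9.434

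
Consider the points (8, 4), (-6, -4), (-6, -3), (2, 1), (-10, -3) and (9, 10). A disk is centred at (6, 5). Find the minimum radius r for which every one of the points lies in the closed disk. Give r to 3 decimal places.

17.889

The required radius is the distance from (6, 5) to the farthest point.
Squared distances: 5, 225, 208, 32, 320, 34.
Maximum is 320, attained at (-10, -3).
r = √320 ≈ 17.889.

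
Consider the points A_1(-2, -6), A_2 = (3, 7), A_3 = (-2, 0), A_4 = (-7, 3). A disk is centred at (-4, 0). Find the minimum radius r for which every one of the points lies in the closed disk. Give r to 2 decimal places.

The required radius is the distance from (-4, 0) to the farthest point.
Squared distances: 40, 98, 4, 18.
Maximum is 98, attained at A_2.
r = √98 ≈ 9.90.

9.90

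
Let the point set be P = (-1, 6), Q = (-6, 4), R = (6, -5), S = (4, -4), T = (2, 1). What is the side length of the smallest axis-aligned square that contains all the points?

The bounding box has width 12 and height 11.
An axis-aligned square enclosing the set must have side ≥ max(width, height).
So the minimum side is max(12, 11) = 12.

12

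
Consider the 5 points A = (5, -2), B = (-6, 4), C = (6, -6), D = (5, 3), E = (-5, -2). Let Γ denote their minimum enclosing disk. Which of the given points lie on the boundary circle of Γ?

A smallest enclosing disk is always determined by at most three of the input points on its boundary.
The farthest pair is B–C with squared distance 244. The circle on this segment as diameter has centre (0, -1) and r² = 244/4 = 61.
Check A: distance² to centre = 26 ≤ 61, so it lies inside.
All remaining points lie in this disk, and no smaller disk contains both endpoints, so this is the minimum enclosing circle.
The points at distance exactly r from the centre are B, C — 2 points.

B, C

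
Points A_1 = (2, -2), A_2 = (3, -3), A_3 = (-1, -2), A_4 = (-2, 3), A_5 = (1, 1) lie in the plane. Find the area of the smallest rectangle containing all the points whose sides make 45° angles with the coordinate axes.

In coordinates u = x + y, v = x − y the rectangle is axis-aligned; the map (x,y)→(u,v) scales areas by 2.
u-values: 0, 0, -3, 1, 2; range = 2 − (-3) = 5.
v-values: 4, 6, 1, -5, 0; range = 6 − (-5) = 11.
Area = (5 × 11) / 2 = 27.5.

27.5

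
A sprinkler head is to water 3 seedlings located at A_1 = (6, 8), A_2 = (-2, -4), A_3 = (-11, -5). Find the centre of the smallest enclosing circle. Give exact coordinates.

(-2.5, 1.5)

Side lengths²: A_1A_2² = 208, A_1A_3² = 458, A_2A_3² = 82.
Since A_1A_3² = 458 ≥ 208 + 82 = 290, the angle opposite A_1A_3 is not acute, so the smallest enclosing circle has A_1A_3 as diameter.
Centre = midpoint of A_1A_3 = (-2.5, 1.5), r² = 458/4 = 114.5.
Centre = (-2.5, 1.5).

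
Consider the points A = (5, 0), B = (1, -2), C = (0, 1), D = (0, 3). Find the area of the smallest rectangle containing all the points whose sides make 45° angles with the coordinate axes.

24

In coordinates u = x + y, v = x − y the rectangle is axis-aligned; the map (x,y)→(u,v) scales areas by 2.
u-values: 5, -1, 1, 3; range = 5 − (-1) = 6.
v-values: 5, 3, -1, -3; range = 5 − (-3) = 8.
Area = (6 × 8) / 2 = 24.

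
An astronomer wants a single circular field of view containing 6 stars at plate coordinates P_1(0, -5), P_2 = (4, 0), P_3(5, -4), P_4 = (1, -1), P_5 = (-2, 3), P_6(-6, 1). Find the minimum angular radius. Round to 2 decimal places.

The minimum enclosing circle of a finite set is fixed by two of the points (as a diameter) or three (as a circumcircle).
The farthest pair is P_3–P_6 with squared distance 146. The circle on this segment as diameter has centre (-0.5, -1.5) and r² = 146/4 = 36.5.
Check P_1: distance² to centre = 12.5 ≤ 36.5, so it lies inside.
All remaining points lie in this disk, and no smaller disk contains both endpoints, so this is the minimum enclosing circle.
r = √(36.5) ≈ 6.04.

6.04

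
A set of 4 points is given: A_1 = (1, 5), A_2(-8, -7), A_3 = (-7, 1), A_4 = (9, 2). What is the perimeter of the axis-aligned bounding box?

Width = max x − min x = 9 − (-8) = 17.
Height = max y − min y = 5 − (-7) = 12.
Perimeter = 2(17 + 12) = 58.

58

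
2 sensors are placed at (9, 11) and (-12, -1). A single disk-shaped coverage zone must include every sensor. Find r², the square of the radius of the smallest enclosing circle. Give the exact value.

The smallest circle enclosing two points has them as diameter endpoints.
Centre = midpoint = (-1.5, 5); r² = |(9, 11)−(-12, -1)|²/4 = 585/4 = 146.25.

146.25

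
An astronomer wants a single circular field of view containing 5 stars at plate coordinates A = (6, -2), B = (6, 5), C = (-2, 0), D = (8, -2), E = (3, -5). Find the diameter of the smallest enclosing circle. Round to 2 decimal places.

10.71

The minimum enclosing circle of a finite set is fixed by two of the points (as a diameter) or three (as a circumcircle).
The minimum enclosing circle is determined by three boundary points: B, C, E.
Their circumcentre is (87/26, 9/26) with r² = 9701/338.
The farthest remaining point D is at distance² 9181/338 ≤ 9701/338.
Diameter = 2r = 2√(9701/338) ≈ 10.71.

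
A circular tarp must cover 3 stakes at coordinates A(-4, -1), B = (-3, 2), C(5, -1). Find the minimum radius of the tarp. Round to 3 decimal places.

Side lengths²: AB² = 10, AC² = 81, BC² = 73.
Since AC² = 81 < 73 + 10 = 83, the triangle is acute, so the smallest enclosing circle is the circumcircle.
Circumcentre = (0.5, -5/6), r² = 365/18.
r = √(365/18) ≈ 4.503.

4.503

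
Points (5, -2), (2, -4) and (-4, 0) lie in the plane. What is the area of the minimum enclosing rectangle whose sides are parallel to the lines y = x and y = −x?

In coordinates u = x + y, v = x − y the rectangle is axis-aligned; the map (x,y)→(u,v) scales areas by 2.
u-values: 3, -2, -4; range = 3 − (-4) = 7.
v-values: 7, 6, -4; range = 7 − (-4) = 11.
Area = (7 × 11) / 2 = 38.5.

38.5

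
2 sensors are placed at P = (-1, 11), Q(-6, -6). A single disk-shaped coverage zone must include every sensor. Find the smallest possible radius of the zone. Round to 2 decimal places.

The smallest circle enclosing two points has them as diameter endpoints.
Centre = midpoint = (-3.5, 2.5); r² = |PQ|²/4 = 314/4 = 78.5.
r = √(78.5) ≈ 8.86.

8.86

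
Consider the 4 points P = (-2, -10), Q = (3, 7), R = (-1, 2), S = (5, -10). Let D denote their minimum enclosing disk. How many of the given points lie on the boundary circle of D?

The minimum enclosing circle is determined by three boundary points: P, Q, S.
Their circumcentre is (1.5, -61/34) with r² = 46001/578.
The farthest remaining point R is at distance² 11933/578 ≤ 46001/578.
The points at distance exactly r from the centre are P, Q, S — 3 points.

3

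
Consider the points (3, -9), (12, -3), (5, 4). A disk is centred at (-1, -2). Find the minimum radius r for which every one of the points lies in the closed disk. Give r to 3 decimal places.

The required radius is the distance from (-1, -2) to the farthest point.
Squared distances: 65, 170, 72.
Maximum is 170, attained at (12, -3).
r = √170 ≈ 13.038.

13.038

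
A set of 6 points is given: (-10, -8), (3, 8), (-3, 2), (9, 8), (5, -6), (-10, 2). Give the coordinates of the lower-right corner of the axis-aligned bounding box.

x-range [-10, 9], y-range [-8, 8].
The lower-right corner is (9, -8).

(9, -8)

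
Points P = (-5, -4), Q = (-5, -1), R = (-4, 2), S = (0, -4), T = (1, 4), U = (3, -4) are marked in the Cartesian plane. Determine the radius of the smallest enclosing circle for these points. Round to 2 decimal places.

5.15

The minimum enclosing circle is determined by three boundary points: P, T, U.
Their circumcentre is (-1, -0.75) with r² = 26.5625.
The farthest remaining point R is at distance² 16.5625 ≤ 26.5625.
r = √(26.5625) ≈ 5.15.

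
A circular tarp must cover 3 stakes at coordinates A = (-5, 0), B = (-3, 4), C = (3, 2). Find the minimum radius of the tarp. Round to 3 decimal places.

4.123

Side lengths²: AB² = 20, AC² = 68, BC² = 40.
Since AC² = 68 ≥ 40 + 20 = 60, the angle opposite AC is not acute, so the smallest enclosing circle has AC as diameter.
Centre = midpoint of AC = (-1, 1), r² = 68/4 = 17.
r = √17 ≈ 4.123.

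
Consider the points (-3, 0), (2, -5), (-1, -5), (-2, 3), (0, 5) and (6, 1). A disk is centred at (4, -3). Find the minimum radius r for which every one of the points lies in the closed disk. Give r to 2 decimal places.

The required radius is the distance from (4, -3) to the farthest point.
Squared distances: 58, 8, 29, 72, 80, 20.
Maximum is 80, attained at (0, 5).
r = √80 ≈ 8.94.

8.94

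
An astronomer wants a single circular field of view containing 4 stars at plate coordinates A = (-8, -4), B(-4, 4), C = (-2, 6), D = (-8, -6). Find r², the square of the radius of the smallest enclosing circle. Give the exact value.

45

The minimum enclosing circle of a finite set is fixed by two of the points (as a diameter) or three (as a circumcircle).
The farthest pair is C–D with squared distance 180. The circle on this segment as diameter has centre (-5, 0) and r² = 180/4 = 45.
Check A: distance² to centre = 25 ≤ 45, so it lies inside.
All remaining points lie in this disk, and no smaller disk contains both endpoints, so this is the minimum enclosing circle.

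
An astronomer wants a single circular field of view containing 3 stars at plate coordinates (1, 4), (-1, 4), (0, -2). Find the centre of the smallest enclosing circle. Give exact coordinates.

(0, 13/12)

Call the three points A, B, C in the order given.
Side lengths²: AB² = 4, AC² = 37, BC² = 37.
Since BC² = 37 < 37 + 4 = 41, the triangle is acute, so the smallest enclosing circle is the circumcircle.
Circumcentre = (0, 13/12), r² = 1369/144.
Centre = (0, 13/12).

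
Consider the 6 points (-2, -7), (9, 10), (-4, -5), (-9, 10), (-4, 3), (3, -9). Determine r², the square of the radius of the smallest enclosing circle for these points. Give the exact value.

The minimum enclosing circle of a finite set is fixed by two of the points (as a diameter) or three (as a circumcircle).
The minimum enclosing circle is determined by three boundary points: (9, 10), (-9, 10), (3, -9).
Their circumcentre is (0, 91/38) with r² = 200485/1444.
The farthest remaining point (-2, -7) is at distance² 133225/1444 ≤ 200485/1444.

200485/1444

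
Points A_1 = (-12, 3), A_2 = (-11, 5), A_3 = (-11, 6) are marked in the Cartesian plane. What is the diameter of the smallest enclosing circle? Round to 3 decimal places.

Side lengths²: A_1A_2² = 5, A_1A_3² = 10, A_2A_3² = 1.
Since A_1A_3² = 10 ≥ 5 + 1 = 6, the angle opposite A_1A_3 is not acute, so the smallest enclosing circle has A_1A_3 as diameter.
Centre = midpoint of A_1A_3 = (-11.5, 4.5), r² = 10/4 = 2.5.
Diameter = 2r = 2√(2.5) ≈ 3.162.

3.162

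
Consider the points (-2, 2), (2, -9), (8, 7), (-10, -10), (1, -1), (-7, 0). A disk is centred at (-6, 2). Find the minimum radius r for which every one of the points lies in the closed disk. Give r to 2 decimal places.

The required radius is the distance from (-6, 2) to the farthest point.
Squared distances: 16, 185, 221, 160, 58, 5.
Maximum is 221, attained at (8, 7).
r = √221 ≈ 14.87.

14.87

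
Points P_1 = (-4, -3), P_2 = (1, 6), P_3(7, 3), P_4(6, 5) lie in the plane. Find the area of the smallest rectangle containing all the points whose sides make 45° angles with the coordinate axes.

In coordinates u = x + y, v = x − y the rectangle is axis-aligned; the map (x,y)→(u,v) scales areas by 2.
u-values: -7, 7, 10, 11; range = 11 − (-7) = 18.
v-values: -1, -5, 4, 1; range = 4 − (-5) = 9.
Area = (18 × 9) / 2 = 81.

81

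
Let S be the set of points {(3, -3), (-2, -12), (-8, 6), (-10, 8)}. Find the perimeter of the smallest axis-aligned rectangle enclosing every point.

Width = max x − min x = 3 − (-10) = 13.
Height = max y − min y = 8 − (-12) = 20.
Perimeter = 2(13 + 20) = 66.

66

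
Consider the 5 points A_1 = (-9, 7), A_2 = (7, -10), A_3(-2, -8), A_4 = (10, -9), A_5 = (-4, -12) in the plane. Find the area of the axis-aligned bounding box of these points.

x ranges over [-9, 10], width 19.
y ranges over [-12, 7], height 19.
Area = 19 × 19 = 361.

361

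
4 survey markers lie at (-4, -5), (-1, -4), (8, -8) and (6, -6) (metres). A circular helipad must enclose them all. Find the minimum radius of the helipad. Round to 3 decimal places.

6.185

The minimum enclosing circle of a finite set is fixed by two of the points (as a diameter) or three (as a circumcircle).
The farthest pair is (-4, -5)–(8, -8) with squared distance 153. The circle on this segment as diameter has centre (2, -6.5) and r² = 153/4 = 38.25.
Check (-1, -4): distance² to centre = 15.25 ≤ 38.25, so it lies inside.
All remaining points lie in this disk, and no smaller disk contains both endpoints, so this is the minimum enclosing circle.
r = √(38.25) ≈ 6.185.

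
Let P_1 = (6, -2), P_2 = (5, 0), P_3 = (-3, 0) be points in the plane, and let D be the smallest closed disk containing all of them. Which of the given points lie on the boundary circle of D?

P_1, P_3

Side lengths²: P_1P_2² = 5, P_1P_3² = 85, P_2P_3² = 64.
Since P_1P_3² = 85 ≥ 64 + 5 = 69, the angle opposite P_1P_3 is not acute, so the smallest enclosing circle has P_1P_3 as diameter.
Centre = midpoint of P_1P_3 = (1.5, -1), r² = 85/4 = 21.25.
The points at distance exactly r from the centre are P_1, P_3 — 2 points.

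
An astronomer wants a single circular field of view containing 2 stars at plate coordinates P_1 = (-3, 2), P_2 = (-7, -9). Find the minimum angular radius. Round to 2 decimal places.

The smallest circle enclosing two points has them as diameter endpoints.
Centre = midpoint = (-5, -3.5); r² = |P_1P_2|²/4 = 137/4 = 34.25.
r = √(34.25) ≈ 5.85.

5.85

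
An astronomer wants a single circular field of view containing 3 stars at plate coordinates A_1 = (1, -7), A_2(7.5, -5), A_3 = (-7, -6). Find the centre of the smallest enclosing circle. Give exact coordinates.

(0.25, -5.5)

Side lengths²: A_1A_2² = 46.25, A_1A_3² = 65, A_2A_3² = 211.25.
Since A_2A_3² = 211.25 ≥ 65 + 46.25 = 111.25, the angle opposite A_2A_3 is not acute, so the smallest enclosing circle has A_2A_3 as diameter.
Centre = midpoint of A_2A_3 = (0.25, -5.5), r² = 211.25/4 = 52.8125.
Centre = (0.25, -5.5).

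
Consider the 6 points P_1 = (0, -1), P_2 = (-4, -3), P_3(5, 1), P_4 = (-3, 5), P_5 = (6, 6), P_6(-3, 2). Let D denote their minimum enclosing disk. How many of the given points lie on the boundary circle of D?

2

A smallest enclosing disk is always determined by at most three of the input points on its boundary.
The farthest pair is P_2–P_5 with squared distance 181. The circle on this segment as diameter has centre (1, 1.5) and r² = 181/4 = 45.25.
Check P_1: distance² to centre = 7.25 ≤ 45.25, so it lies inside.
All remaining points lie in this disk, and no smaller disk contains both endpoints, so this is the minimum enclosing circle.
The points at distance exactly r from the centre are P_2, P_5 — 2 points.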